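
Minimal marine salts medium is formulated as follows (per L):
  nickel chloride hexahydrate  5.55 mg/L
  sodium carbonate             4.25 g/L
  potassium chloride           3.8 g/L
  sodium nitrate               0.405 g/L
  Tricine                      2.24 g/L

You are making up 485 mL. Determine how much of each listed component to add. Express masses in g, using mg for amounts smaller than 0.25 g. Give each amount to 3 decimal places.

nickel chloride hexahydrate 2.692 mg; sodium carbonate 2.061 g; potassium chloride 1.843 g; sodium nitrate 196.425 mg; Tricine 1.086 g

Working volume: 485 mL = 0.485 L.
nickel chloride hexahydrate: 5.55 mg/L × 0.485 L = 2.692 mg
sodium carbonate: 4.25 g/L × 0.485 L = 2.061 g
potassium chloride: 3.8 g/L × 0.485 L = 1.843 g
sodium nitrate: 0.405 g/L × 0.485 L = 0.196425 g = 196.425 mg
Tricine: 2.24 g/L × 0.485 L = 1.086 g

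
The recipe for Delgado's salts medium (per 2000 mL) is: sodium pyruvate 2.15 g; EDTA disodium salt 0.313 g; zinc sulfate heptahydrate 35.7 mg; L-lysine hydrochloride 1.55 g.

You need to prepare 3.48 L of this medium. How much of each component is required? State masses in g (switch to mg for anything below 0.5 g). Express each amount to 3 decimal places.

sodium pyruvate 3.741 g; EDTA disodium salt 0.545 g; zinc sulfate heptahydrate 62.118 mg; L-lysine hydrochloride 2.697 g

Scale factor = 3480 mL / 2000 mL = 1.74.
sodium pyruvate: 2.15 g × (3480 mL / 2000 mL) = 3.741 g
EDTA disodium salt: 0.313 g × (3480 mL / 2000 mL) = 0.545 g
zinc sulfate heptahydrate: 35.7 mg × (3480 mL / 2000 mL) = 62.118 mg
L-lysine hydrochloride: 1.55 g × (3480 mL / 2000 mL) = 2.697 g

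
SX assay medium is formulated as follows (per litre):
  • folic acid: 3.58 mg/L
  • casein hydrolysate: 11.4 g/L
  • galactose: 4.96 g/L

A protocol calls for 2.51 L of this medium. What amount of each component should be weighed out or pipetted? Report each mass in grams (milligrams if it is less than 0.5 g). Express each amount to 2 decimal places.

Scale factor relative to 1 L: 2.51.
folic acid: 3.58 mg/L × 2.51 L = 8.99 mg
casein hydrolysate: 11.4 g/L × 2.51 L = 28.61 g
galactose: 4.96 g/L × 2.51 L = 12.45 g

folic acid 8.99 mg; casein hydrolysate 28.61 g; galactose 12.45 g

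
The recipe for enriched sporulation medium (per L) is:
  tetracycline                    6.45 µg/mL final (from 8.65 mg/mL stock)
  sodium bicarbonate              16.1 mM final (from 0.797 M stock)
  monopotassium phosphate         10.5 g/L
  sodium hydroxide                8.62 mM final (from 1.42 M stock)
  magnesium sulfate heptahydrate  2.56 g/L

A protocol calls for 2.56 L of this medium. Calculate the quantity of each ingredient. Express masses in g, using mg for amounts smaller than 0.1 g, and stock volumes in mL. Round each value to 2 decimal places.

tetracycline 1.91 mL; sodium bicarbonate 51.71 mL; monopotassium phosphate 26.88 g; sodium hydroxide 15.54 mL; magnesium sulfate heptahydrate 6.55 g

Working volume: 2.56 L.
tetracycline: dilute stock: 6.45 µg/mL × 2560 mL ÷ 8650 µg/mL = 1.91 mL
sodium bicarbonate: dilute stock: 16.1 mM × 2560 mL ÷ 797 mM = 51.71 mL
monopotassium phosphate: 10.5 g/L × 2.56 L = 26.88 g
sodium hydroxide: C1V1 = C2V2 → 8.62 mM × 2560 mL ÷ 1420 mM = 15.54 mL
magnesium sulfate heptahydrate: 2.56 g/L × 2.56 L = 6.55 g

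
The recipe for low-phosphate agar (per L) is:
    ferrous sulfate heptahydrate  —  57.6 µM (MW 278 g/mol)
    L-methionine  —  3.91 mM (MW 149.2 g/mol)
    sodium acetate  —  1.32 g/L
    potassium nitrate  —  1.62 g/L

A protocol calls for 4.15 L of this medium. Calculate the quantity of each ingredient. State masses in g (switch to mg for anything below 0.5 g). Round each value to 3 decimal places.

Working volume: 4.15 L.
ferrous sulfate heptahydrate: 57.6 µmol/L × 278 g/mol × 4.15 L ÷ 1000 = 66.453 mg
L-methionine: 3.91 mmol/L × 149.2 g/mol × 4.15 L ÷ 1000 = 2.421 g
sodium acetate: 1.32 g/L × 4.15 L = 5.478 g
potassium nitrate: 1.62 g/L × 4.15 L = 6.723 g

ferrous sulfate heptahydrate 66.453 mg; L-methionine 2.421 g; sodium acetate 5.478 g; potassium nitrate 6.723 g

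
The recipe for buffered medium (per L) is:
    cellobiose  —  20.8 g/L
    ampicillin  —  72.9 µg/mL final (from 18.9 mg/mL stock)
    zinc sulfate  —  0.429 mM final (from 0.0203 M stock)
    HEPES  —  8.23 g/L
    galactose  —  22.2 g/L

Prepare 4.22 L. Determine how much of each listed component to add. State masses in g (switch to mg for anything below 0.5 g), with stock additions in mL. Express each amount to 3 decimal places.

cellobiose 87.776 g; ampicillin 16.277 mL; zinc sulfate 89.181 mL; HEPES 34.731 g; galactose 93.684 g

Scale factor relative to 1 L: 4.22.
cellobiose: 20.8 g/L × 4.22 L = 87.776 g
ampicillin: C1V1 = C2V2 → 72.9 µg/mL × 4220 mL ÷ 18900 µg/mL = 16.277 mL
zinc sulfate: C1V1 = C2V2 → 0.429 mM × 4220 mL ÷ 20.3 mM = 89.181 mL
HEPES: 8.23 g/L × 4.22 L = 34.731 g
galactose: 22.2 g/L × 4.22 L = 93.684 g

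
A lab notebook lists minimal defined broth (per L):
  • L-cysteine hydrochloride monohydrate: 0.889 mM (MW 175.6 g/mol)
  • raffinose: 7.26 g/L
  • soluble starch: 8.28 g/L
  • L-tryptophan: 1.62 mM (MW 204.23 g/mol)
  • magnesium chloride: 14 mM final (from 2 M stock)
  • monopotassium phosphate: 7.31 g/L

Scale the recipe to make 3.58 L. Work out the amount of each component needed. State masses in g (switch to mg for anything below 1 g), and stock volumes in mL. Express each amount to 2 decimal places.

L-cysteine hydrochloride monohydrate 558.87 mg; raffinose 25.99 g; soluble starch 29.64 g; L-tryptophan 1.18 g; magnesium chloride 25.06 mL; monopotassium phosphate 26.17 g

Working volume: 3.58 L.
L-cysteine hydrochloride monohydrate: 0.889 mmol/L × 175.6 mg/mmol × 3.58 L = 558.87 mg
raffinose: 7.26 g/L × 3.58 L = 25.99 g
soluble starch: 8.28 g/L × 3.58 L = 29.64 g
L-tryptophan: 1.62 mmol/L × 204.23 g/mol × 3.58 L ÷ 1000 = 1.18 g
magnesium chloride: C1V1 = C2V2 → 14 mM × 3580 mL ÷ 2000 mM = 25.06 mL
monopotassium phosphate: 7.31 g/L × 3.58 L = 26.17 g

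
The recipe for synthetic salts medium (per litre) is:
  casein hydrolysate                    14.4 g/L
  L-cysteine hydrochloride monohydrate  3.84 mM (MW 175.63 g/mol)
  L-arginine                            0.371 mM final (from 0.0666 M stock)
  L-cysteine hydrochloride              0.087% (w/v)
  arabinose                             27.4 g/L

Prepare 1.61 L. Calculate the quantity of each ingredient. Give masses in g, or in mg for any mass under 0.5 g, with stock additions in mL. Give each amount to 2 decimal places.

Scale factor relative to 1 L: 1.61.
casein hydrolysate: 14.4 g/L × 1.61 L = 23.18 g
L-cysteine hydrochloride monohydrate: 3.84 mmol/L × 175.63 g/mol × 1.61 L ÷ 1000 = 1.09 g
L-arginine: C1V1 = C2V2 → 0.371 mM × 1610 mL ÷ 66.6 mM = 8.97 mL
L-cysteine hydrochloride: 0.087 g per 100 mL × 1610 mL ÷ 100 = 1.40 g
arabinose: 27.4 g/L × 1.61 L = 44.11 g

casein hydrolysate 23.18 g; L-cysteine hydrochloride monohydrate 1.09 g; L-arginine 8.97 mL; L-cysteine hydrochloride 1.40 g; arabinose 44.11 g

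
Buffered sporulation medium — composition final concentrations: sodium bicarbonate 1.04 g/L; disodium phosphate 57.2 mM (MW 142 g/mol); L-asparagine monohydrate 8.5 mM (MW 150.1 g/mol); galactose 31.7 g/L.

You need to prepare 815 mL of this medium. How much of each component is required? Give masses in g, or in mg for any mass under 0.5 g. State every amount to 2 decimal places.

sodium bicarbonate 0.85 g; disodium phosphate 6.62 g; L-asparagine monohydrate 1.04 g; galactose 25.84 g

Target volume = 815 mL = 0.815 L.
sodium bicarbonate: 1.04 g/L × 0.815 L = 0.85 g
disodium phosphate: 57.2 mmol/L × 142 g/mol × 0.815 L ÷ 1000 = 6.62 g
L-asparagine monohydrate: 8.5 mmol/L × 150.1 g/mol × 0.815 L ÷ 1000 = 1.04 g
galactose: 31.7 g/L × 0.815 L = 25.84 g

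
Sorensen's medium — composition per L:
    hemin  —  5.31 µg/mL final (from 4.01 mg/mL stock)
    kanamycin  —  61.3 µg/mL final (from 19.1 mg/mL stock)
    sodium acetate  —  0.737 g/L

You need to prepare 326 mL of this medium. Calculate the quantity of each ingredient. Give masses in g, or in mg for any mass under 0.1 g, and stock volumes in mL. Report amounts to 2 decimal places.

hemin 0.43 mL; kanamycin 1.05 mL; sodium acetate 0.24 g

Target volume = 326 mL = 0.326 L.
hemin: V = C2·V2/C1 = 5.31 µg/mL × 326 mL ÷ 4010 µg/mL = 0.43 mL
kanamycin: dilute stock: 61.3 µg/mL × 326 mL ÷ 19100 µg/mL = 1.05 mL
sodium acetate: 0.737 g/L × 0.326 L = 0.24 g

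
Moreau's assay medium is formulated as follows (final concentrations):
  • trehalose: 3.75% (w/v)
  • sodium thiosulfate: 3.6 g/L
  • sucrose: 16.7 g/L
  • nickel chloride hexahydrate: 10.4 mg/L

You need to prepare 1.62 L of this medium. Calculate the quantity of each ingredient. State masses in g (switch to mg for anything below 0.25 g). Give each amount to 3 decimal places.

Scale factor relative to 1 L: 1.62.
trehalose: 3.75% w/v = 37.5 g/L → 37.5 × 1.62 L = 60.750 g
sodium thiosulfate: 3.6 g/L × 1.62 L = 5.832 g
sucrose: 16.7 g/L × 1.62 L = 27.054 g
nickel chloride hexahydrate: 10.4 mg/L × 1.62 L = 16.848 mg

trehalose 60.750 g; sodium thiosulfate 5.832 g; sucrose 27.054 g; nickel chloride hexahydrate 16.848 mg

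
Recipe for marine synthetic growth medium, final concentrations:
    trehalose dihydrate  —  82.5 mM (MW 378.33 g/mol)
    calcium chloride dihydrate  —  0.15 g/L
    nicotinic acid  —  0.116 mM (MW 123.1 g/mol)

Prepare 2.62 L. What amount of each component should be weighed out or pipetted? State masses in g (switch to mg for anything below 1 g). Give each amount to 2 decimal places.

trehalose dihydrate 81.78 g; calcium chloride dihydrate 393.00 mg; nicotinic acid 37.41 mg

Scale factor relative to 1 L: 2.62.
trehalose dihydrate: 82.5 mmol/L × 378.33 g/mol × 2.62 L ÷ 1000 = 81.78 g
calcium chloride dihydrate: 0.15 g/L × 2.62 L = 0.393 g = 393.00 mg
nicotinic acid: 0.116 mmol/L × 123.1 mg/mmol × 2.62 L = 37.41 mg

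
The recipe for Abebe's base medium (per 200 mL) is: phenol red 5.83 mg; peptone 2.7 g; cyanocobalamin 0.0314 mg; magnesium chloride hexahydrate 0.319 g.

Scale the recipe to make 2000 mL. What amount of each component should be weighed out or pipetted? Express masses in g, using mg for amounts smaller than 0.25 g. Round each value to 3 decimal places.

phenol red 58.300 mg; peptone 27.000 g; cyanocobalamin 0.314 mg; magnesium chloride hexahydrate 3.190 g

Ratio of target to recipe volume: 2000 / 200 = 10.
phenol red: 5.83 mg × (2000 mL / 200 mL) = 58.300 mg
peptone: 2.7 g × (2000 mL / 200 mL) = 27.000 g
cyanocobalamin: 0.0314 mg × (2000 mL / 200 mL) = 0.314 mg
magnesium chloride hexahydrate: 0.319 g × (2000 mL / 200 mL) = 3.190 g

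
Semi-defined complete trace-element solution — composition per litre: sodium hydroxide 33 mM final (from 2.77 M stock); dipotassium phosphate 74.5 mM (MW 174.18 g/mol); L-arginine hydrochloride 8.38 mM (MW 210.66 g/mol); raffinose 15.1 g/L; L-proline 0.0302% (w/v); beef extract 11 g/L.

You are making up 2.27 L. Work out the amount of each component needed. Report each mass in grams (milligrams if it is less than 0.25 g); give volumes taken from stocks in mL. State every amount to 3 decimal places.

sodium hydroxide 27.043 mL; dipotassium phosphate 29.456 g; L-arginine hydrochloride 4.007 g; raffinose 34.277 g; L-proline 0.686 g; beef extract 24.970 g

Working volume: 2.27 L.
sodium hydroxide: C1V1 = C2V2 → 33 mM × 2270 mL ÷ 2770 mM = 27.043 mL
dipotassium phosphate: 74.5 mmol/L × 174.18 g/mol × 2.27 L ÷ 1000 = 29.456 g
L-arginine hydrochloride: 8.38 mmol/L × 210.66 g/mol × 2.27 L ÷ 1000 = 4.007 g
raffinose: 15.1 g/L × 2.27 L = 34.277 g
L-proline: 0.0302% w/v = 0.302 g/L → 0.302 × 2.27 L = 0.686 g
beef extract: 11 g/L × 2.27 L = 24.970 g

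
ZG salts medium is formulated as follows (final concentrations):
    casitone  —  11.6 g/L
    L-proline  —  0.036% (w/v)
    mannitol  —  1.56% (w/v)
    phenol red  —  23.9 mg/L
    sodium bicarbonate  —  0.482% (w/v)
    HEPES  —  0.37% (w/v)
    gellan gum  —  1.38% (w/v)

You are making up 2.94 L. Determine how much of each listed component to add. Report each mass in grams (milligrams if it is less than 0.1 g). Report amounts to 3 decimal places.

casitone 34.104 g; L-proline 1.058 g; mannitol 45.864 g; phenol red 70.266 mg; sodium bicarbonate 14.171 g; HEPES 10.878 g; gellan gum 40.572 g

Working volume: 2.94 L.
casitone: 11.6 g/L × 2.94 L = 34.104 g
L-proline: 0.036% w/v = 0.36 g/L → 0.36 × 2.94 L = 1.058 g
mannitol: 1.56 g per 100 mL × 2940 mL ÷ 100 = 45.864 g
phenol red: 23.9 mg/L × 2.94 L = 70.266 mg
sodium bicarbonate: 0.482 g per 100 mL × 2940 mL ÷ 100 = 14.171 g
HEPES: 0.37% w/v = 3.7 g/L → 3.7 × 2.94 L = 10.878 g
gellan gum: 1.38% w/v = 13.8 g/L → 13.8 × 2.94 L = 40.572 g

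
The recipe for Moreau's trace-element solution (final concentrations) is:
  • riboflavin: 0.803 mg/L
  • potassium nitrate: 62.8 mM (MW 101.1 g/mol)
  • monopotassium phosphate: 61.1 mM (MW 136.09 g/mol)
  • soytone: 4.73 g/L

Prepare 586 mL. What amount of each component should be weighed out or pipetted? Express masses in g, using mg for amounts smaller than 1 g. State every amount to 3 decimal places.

Working volume: 586 mL = 0.586 L.
riboflavin: 0.803 mg/L × 0.586 L = 0.471 mg
potassium nitrate: 62.8 mmol/L × 101.1 g/mol × 0.586 L ÷ 1000 = 3.721 g
monopotassium phosphate: 61.1 mmol/L × 136.09 g/mol × 0.586 L ÷ 1000 = 4.873 g
soytone: 4.73 g/L × 0.586 L = 2.772 g

riboflavin 0.471 mg; potassium nitrate 3.721 g; monopotassium phosphate 4.873 g; soytone 2.772 g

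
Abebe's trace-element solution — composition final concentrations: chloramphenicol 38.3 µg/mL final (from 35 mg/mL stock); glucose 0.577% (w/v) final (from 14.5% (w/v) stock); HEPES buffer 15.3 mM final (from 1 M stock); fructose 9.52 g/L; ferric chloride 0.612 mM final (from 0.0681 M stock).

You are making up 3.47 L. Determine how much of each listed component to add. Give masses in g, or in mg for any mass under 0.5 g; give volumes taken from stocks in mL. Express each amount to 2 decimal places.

Working volume: 3.47 L.
chloramphenicol: dilute stock: 38.3 µg/mL × 3470 mL ÷ 35000 µg/mL = 3.80 mL
glucose: V = C2·V2/C1 = 0.577% ÷ 14.5% × 3470 mL = 138.08 mL
HEPES buffer: V = C2·V2/C1 = 15.3 mM × 3470 mL ÷ 1000 mM = 53.09 mL
fructose: 9.52 g/L × 3.47 L = 33.03 g
ferric chloride: C1V1 = C2V2 → 0.612 mM × 3470 mL ÷ 68.1 mM = 31.18 mL

chloramphenicol 3.80 mL; glucose 138.08 mL; HEPES buffer 53.09 mL; fructose 33.03 g; ferric chloride 31.18 mL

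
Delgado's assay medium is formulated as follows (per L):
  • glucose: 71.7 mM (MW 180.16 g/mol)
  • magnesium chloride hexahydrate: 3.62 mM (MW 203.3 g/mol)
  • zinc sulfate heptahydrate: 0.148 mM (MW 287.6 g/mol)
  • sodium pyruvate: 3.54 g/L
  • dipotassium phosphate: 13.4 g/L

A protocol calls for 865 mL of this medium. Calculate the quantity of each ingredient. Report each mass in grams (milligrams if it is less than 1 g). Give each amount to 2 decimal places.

glucose 11.17 g; magnesium chloride hexahydrate 636.59 mg; zinc sulfate heptahydrate 36.82 mg; sodium pyruvate 3.06 g; dipotassium phosphate 11.59 g

Target volume = 865 mL = 0.865 L.
glucose: 71.7 mmol/L × 180.16 g/mol × 0.865 L ÷ 1000 = 11.17 g
magnesium chloride hexahydrate: 3.62 mmol/L × 203.3 mg/mmol × 0.865 L = 636.59 mg
zinc sulfate heptahydrate: 0.148 mmol/L × 287.6 mg/mmol × 0.865 L = 36.82 mg
sodium pyruvate: 3.54 g/L × 0.865 L = 3.06 g
dipotassium phosphate: 13.4 g/L × 0.865 L = 11.59 g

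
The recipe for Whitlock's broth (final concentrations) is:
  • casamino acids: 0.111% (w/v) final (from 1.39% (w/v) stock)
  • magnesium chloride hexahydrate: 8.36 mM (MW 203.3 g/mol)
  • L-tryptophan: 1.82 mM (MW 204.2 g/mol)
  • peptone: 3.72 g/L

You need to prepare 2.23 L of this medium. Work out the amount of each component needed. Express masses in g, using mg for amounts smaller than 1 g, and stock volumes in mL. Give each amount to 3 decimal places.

casamino acids 178.079 mL; magnesium chloride hexahydrate 3.790 g; L-tryptophan 828.766 mg; peptone 8.296 g

Scale factor relative to 1 L: 2.23.
casamino acids: C1V1 = C2V2 → 0.111% ÷ 1.39% × 2230 mL = 178.079 mL
magnesium chloride hexahydrate: 8.36 mmol/L × 203.3 g/mol × 2.23 L ÷ 1000 = 3.790 g
L-tryptophan: 1.82 mmol/L × 204.2 mg/mmol × 2.23 L = 828.766 mg
peptone: 3.72 g/L × 2.23 L = 8.296 g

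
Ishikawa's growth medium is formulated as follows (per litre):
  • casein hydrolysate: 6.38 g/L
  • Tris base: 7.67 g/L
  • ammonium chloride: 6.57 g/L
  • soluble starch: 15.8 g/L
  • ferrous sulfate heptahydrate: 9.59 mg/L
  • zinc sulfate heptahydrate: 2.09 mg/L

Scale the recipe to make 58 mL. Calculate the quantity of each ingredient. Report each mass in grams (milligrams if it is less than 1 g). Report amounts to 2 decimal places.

casein hydrolysate 370.04 mg; Tris base 444.86 mg; ammonium chloride 381.06 mg; soluble starch 916.40 mg; ferrous sulfate heptahydrate 0.56 mg; zinc sulfate heptahydrate 0.12 mg

Working volume: 58 mL = 0.058 L.
casein hydrolysate: 6.38 g/L × 0.058 L = 0.37004 g = 370.04 mg
Tris base: 7.67 g/L × 0.058 L = 0.44486 g = 444.86 mg
ammonium chloride: 6.57 g/L × 0.058 L = 0.38106 g = 381.06 mg
soluble starch: 15.8 g/L × 0.058 L = 0.9164 g = 916.40 mg
ferrous sulfate heptahydrate: 9.59 mg/L × 0.058 L = 0.56 mg
zinc sulfate heptahydrate: 2.09 mg/L × 0.058 L = 0.12 mg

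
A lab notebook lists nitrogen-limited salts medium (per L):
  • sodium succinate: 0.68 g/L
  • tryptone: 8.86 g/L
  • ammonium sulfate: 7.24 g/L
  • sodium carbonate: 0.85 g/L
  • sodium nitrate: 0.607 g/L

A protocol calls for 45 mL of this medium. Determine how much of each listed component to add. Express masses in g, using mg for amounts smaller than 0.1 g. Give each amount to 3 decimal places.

sodium succinate 30.600 mg; tryptone 0.399 g; ammonium sulfate 0.326 g; sodium carbonate 38.250 mg; sodium nitrate 27.315 mg

Target volume = 45 mL = 0.045 L.
sodium succinate: 0.68 g/L × 0.045 L = 0.0306 g = 30.600 mg
tryptone: 8.86 g/L × 0.045 L = 0.399 g
ammonium sulfate: 7.24 g/L × 0.045 L = 0.326 g
sodium carbonate: 0.85 g/L × 0.045 L = 0.03825 g = 38.250 mg
sodium nitrate: 0.607 g/L × 0.045 L = 0.027315 g = 27.315 mg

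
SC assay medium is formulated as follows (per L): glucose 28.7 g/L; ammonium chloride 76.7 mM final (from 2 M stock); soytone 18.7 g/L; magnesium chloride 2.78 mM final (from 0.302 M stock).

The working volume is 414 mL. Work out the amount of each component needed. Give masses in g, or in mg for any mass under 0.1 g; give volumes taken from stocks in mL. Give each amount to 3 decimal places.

glucose 11.882 g; ammonium chloride 15.877 mL; soytone 7.742 g; magnesium chloride 3.811 mL

Target volume = 414 mL = 0.414 L.
glucose: 28.7 g/L × 0.414 L = 11.882 g
ammonium chloride: C1V1 = C2V2 → 76.7 mM × 414 mL ÷ 2000 mM = 15.877 mL
soytone: 18.7 g/L × 0.414 L = 7.742 g
magnesium chloride: dilute stock: 2.78 mM × 414 mL ÷ 302 mM = 3.811 mL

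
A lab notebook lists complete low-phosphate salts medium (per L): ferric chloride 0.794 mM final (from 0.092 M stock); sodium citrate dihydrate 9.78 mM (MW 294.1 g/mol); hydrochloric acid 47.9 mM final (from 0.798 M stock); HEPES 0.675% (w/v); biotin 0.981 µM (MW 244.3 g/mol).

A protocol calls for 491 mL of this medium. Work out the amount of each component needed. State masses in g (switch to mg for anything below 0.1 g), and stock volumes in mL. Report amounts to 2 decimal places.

ferric chloride 4.24 mL; sodium citrate dihydrate 1.41 g; hydrochloric acid 29.47 mL; HEPES 3.31 g; biotin 0.12 mg

Scale factor relative to 1 L: 0.491.
ferric chloride: dilute stock: 0.794 mM × 491 mL ÷ 92 mM = 4.24 mL
sodium citrate dihydrate: 9.78 mmol/L × 294.1 g/mol × 0.491 L ÷ 1000 = 1.41 g
hydrochloric acid: V = C2·V2/C1 = 47.9 mM × 491 mL ÷ 798 mM = 29.47 mL
HEPES: 0.675 g per 100 mL × 491 mL ÷ 100 = 3.31 g
biotin: 0.981 µmol/L × 244.3 g/mol × 0.491 L ÷ 1000 = 0.12 mg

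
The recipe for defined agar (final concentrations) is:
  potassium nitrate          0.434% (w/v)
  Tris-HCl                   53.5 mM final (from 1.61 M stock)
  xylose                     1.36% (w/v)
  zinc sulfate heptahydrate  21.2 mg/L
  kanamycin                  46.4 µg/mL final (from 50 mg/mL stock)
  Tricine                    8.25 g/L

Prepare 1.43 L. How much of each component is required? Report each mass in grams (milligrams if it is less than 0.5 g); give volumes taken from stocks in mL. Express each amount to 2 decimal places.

potassium nitrate 6.21 g; Tris-HCl 47.52 mL; xylose 19.45 g; zinc sulfate heptahydrate 30.32 mg; kanamycin 1.33 mL; Tricine 11.80 g

Working volume: 1.43 L.
potassium nitrate: 0.434% w/v = 4.34 g/L → 4.34 × 1.43 L = 6.21 g
Tris-HCl: C1V1 = C2V2 → 53.5 mM × 1430 mL ÷ 1610 mM = 47.52 mL
xylose: 1.36% w/v = 13.6 g/L → 13.6 × 1.43 L = 19.45 g
zinc sulfate heptahydrate: 21.2 mg/L × 1.43 L = 30.32 mg
kanamycin: dilute stock: 46.4 µg/mL × 1430 mL ÷ 50000 µg/mL = 1.33 mL
Tricine: 8.25 g/L × 1.43 L = 11.80 g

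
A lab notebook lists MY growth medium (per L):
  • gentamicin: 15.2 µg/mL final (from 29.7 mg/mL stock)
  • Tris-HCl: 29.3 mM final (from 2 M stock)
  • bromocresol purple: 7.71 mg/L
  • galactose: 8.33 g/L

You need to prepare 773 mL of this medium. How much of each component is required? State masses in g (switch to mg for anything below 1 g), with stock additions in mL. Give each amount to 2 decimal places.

gentamicin 0.40 mL; Tris-HCl 11.32 mL; bromocresol purple 5.96 mg; galactose 6.44 g

Target volume = 773 mL = 0.773 L.
gentamicin: V = C2·V2/C1 = 15.2 µg/mL × 773 mL ÷ 29700 µg/mL = 0.40 mL
Tris-HCl: dilute stock: 29.3 mM × 773 mL ÷ 2000 mM = 11.32 mL
bromocresol purple: 7.71 mg/L × 0.773 L = 5.96 mg
galactose: 8.33 g/L × 0.773 L = 6.44 g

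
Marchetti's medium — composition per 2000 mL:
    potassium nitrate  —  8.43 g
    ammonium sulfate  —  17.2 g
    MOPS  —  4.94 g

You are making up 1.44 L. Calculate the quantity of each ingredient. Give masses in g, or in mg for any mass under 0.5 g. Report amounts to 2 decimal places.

Scale factor = 1440 mL / 2000 mL = 0.72.
potassium nitrate: 8.43 g × (1440 mL / 2000 mL) = 6.07 g
ammonium sulfate: 17.2 g × (1440 mL / 2000 mL) = 12.38 g
MOPS: 4.94 g × (1440 mL / 2000 mL) = 3.56 g

potassium nitrate 6.07 g; ammonium sulfate 12.38 g; MOPS 3.56 g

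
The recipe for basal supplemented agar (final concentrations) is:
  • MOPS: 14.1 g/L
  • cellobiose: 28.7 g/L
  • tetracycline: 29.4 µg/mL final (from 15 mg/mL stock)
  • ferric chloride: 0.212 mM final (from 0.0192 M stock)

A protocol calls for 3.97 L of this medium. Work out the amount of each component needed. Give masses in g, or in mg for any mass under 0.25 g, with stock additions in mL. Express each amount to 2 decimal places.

MOPS 55.98 g; cellobiose 113.94 g; tetracycline 7.78 mL; ferric chloride 43.84 mL

Scale factor relative to 1 L: 3.97.
MOPS: 14.1 g/L × 3.97 L = 55.98 g
cellobiose: 28.7 g/L × 3.97 L = 113.94 g
tetracycline: dilute stock: 29.4 µg/mL × 3970 mL ÷ 15000 µg/mL = 7.78 mL
ferric chloride: V = C2·V2/C1 = 0.212 mM × 3970 mL ÷ 19.2 mM = 43.84 mL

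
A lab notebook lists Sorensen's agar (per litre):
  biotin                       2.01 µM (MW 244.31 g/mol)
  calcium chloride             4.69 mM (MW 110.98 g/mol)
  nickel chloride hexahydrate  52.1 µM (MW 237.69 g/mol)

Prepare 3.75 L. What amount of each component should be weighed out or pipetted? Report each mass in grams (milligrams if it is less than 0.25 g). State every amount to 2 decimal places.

Working volume: 3.75 L.
biotin: 2.01 µmol/L × 244.31 g/mol × 3.75 L ÷ 1000 = 1.84 mg
calcium chloride: 4.69 mmol/L × 110.98 g/mol × 3.75 L ÷ 1000 = 1.95 g
nickel chloride hexahydrate: 52.1 µmol/L × 237.69 g/mol × 3.75 L ÷ 1000 = 46.44 mg

biotin 1.84 mg; calcium chloride 1.95 g; nickel chloride hexahydrate 46.44 mg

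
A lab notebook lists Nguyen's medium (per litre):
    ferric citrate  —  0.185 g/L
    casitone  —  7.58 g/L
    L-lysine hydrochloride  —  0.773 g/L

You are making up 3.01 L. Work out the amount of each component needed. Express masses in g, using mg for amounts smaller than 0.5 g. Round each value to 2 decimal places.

Scale factor relative to 1 L: 3.01.
ferric citrate: 0.185 g/L × 3.01 L = 0.56 g
casitone: 7.58 g/L × 3.01 L = 22.82 g
L-lysine hydrochloride: 0.773 g/L × 3.01 L = 2.33 g

ferric citrate 0.56 g; casitone 22.82 g; L-lysine hydrochloride 2.33 g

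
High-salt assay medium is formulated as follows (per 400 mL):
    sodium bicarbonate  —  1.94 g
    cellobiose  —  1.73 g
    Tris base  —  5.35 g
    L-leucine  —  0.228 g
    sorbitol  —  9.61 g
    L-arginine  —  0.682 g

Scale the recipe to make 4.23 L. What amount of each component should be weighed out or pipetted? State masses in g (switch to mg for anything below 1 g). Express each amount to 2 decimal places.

sodium bicarbonate 20.52 g; cellobiose 18.29 g; Tris base 56.58 g; L-leucine 2.41 g; sorbitol 101.63 g; L-arginine 7.21 g

Scale factor = 4230 mL / 400 mL = 10.575.
sodium bicarbonate: 1.94 g × (4230 mL / 400 mL) = 20.52 g
cellobiose: 1.73 g × (4230 mL / 400 mL) = 18.29 g
Tris base: 5.35 g × (4230 mL / 400 mL) = 56.58 g
L-leucine: 0.228 g × (4230 mL / 400 mL) = 2.41 g
sorbitol: 9.61 g × (4230 mL / 400 mL) = 101.63 g
L-arginine: 0.682 g × (4230 mL / 400 mL) = 7.21 g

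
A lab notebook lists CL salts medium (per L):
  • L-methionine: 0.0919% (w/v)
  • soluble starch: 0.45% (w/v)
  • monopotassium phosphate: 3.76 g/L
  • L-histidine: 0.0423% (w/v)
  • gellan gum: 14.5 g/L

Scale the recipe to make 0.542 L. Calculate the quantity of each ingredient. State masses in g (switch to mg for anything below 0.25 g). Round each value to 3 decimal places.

L-methionine 0.498 g; soluble starch 2.439 g; monopotassium phosphate 2.038 g; L-histidine 229.266 mg; gellan gum 7.859 g

Working volume: 0.542 L.
L-methionine: 0.0919% w/v = 0.919 g/L → 0.919 × 0.542 L = 0.498 g
soluble starch: 0.45% w/v = 4.5 g/L → 4.5 × 0.542 L = 2.439 g
monopotassium phosphate: 3.76 g/L × 0.542 L = 2.038 g
L-histidine: 0.0423 g per 100 mL × 542 mL ÷ 100 = 0.229266 g = 229.266 mg
gellan gum: 14.5 g/L × 0.542 L = 7.859 g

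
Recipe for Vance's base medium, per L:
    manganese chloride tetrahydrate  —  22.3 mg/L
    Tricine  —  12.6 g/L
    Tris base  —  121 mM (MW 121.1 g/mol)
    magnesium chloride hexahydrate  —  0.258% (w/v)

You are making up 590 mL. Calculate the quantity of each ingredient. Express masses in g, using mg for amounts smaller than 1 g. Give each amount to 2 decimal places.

manganese chloride tetrahydrate 13.16 mg; Tricine 7.43 g; Tris base 8.65 g; magnesium chloride hexahydrate 1.52 g

Working volume: 590 mL = 0.59 L.
manganese chloride tetrahydrate: 22.3 mg/L × 0.59 L = 13.16 mg
Tricine: 12.6 g/L × 0.59 L = 7.43 g
Tris base: 121 mmol/L × 121.1 g/mol × 0.59 L ÷ 1000 = 8.65 g
magnesium chloride hexahydrate: 0.258 g per 100 mL × 590 mL ÷ 100 = 1.52 g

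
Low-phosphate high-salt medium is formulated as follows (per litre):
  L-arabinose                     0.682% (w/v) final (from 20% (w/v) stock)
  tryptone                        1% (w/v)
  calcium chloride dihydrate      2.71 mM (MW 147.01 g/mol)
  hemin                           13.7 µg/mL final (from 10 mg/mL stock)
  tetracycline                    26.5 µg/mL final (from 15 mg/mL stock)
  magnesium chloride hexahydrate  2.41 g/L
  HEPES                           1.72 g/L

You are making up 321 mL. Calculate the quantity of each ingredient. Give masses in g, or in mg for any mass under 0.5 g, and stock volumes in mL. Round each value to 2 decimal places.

Target volume = 321 mL = 0.321 L.
L-arabinose: V = C2·V2/C1 = 0.682% ÷ 20% × 321 mL = 10.95 mL
tryptone: 1 g per 100 mL × 321 mL ÷ 100 = 3.21 g
calcium chloride dihydrate: 2.71 mmol/L × 147.01 mg/mmol × 0.321 L = 127.89 mg
hemin: C1V1 = C2V2 → 13.7 µg/mL × 321 mL ÷ 10000 µg/mL = 0.44 mL
tetracycline: C1V1 = C2V2 → 26.5 µg/mL × 321 mL ÷ 15000 µg/mL = 0.57 mL
magnesium chloride hexahydrate: 2.41 g/L × 0.321 L = 0.77 g
HEPES: 1.72 g/L × 0.321 L = 0.55 g

L-arabinose 10.95 mL; tryptone 3.21 g; calcium chloride dihydrate 127.89 mg; hemin 0.44 mL; tetracycline 0.57 mL; magnesium chloride hexahydrate 0.77 g; HEPES 0.55 g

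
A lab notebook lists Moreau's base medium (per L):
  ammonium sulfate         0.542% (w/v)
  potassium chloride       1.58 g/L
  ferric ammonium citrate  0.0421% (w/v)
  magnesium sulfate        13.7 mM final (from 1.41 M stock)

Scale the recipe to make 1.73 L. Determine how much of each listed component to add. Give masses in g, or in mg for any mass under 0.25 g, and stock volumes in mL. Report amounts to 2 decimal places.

Scale factor relative to 1 L: 1.73.
ammonium sulfate: 0.542% w/v = 5.42 g/L → 5.42 × 1.73 L = 9.38 g
potassium chloride: 1.58 g/L × 1.73 L = 2.73 g
ferric ammonium citrate: 0.0421 g per 100 mL × 1730 mL ÷ 100 = 0.73 g
magnesium sulfate: C1V1 = C2V2 → 13.7 mM × 1730 mL ÷ 1410 mM = 16.81 mL

ammonium sulfate 9.38 g; potassium chloride 2.73 g; ferric ammonium citrate 0.73 g; magnesium sulfate 16.81 mL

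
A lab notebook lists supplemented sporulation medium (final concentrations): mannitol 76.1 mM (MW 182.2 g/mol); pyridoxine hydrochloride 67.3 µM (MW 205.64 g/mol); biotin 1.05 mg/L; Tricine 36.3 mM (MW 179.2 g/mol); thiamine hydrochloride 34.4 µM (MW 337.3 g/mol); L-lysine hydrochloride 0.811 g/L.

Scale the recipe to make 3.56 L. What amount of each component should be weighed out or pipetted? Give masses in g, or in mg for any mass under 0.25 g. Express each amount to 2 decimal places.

mannitol 49.36 g; pyridoxine hydrochloride 49.27 mg; biotin 3.74 mg; Tricine 23.16 g; thiamine hydrochloride 41.31 mg; L-lysine hydrochloride 2.89 g

Scale factor relative to 1 L: 3.56.
mannitol: 76.1 mmol/L × 182.2 g/mol × 3.56 L ÷ 1000 = 49.36 g
pyridoxine hydrochloride: 67.3 µmol/L × 205.64 g/mol × 3.56 L ÷ 1000 = 49.27 mg
biotin: 1.05 mg/L × 3.56 L = 3.74 mg
Tricine: 36.3 mmol/L × 179.2 g/mol × 3.56 L ÷ 1000 = 23.16 g
thiamine hydrochloride: 34.4 µmol/L × 337.3 g/mol × 3.56 L ÷ 1000 = 41.31 mg
L-lysine hydrochloride: 0.811 g/L × 3.56 L = 2.89 g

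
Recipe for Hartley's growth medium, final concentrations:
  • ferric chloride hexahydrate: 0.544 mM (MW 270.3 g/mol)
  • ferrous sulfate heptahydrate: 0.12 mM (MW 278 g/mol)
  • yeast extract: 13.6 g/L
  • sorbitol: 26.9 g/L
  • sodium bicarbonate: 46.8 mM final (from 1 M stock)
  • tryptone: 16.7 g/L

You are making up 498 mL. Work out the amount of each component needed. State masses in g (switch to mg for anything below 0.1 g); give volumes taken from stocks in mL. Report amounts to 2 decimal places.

ferric chloride hexahydrate 73.23 mg; ferrous sulfate heptahydrate 16.61 mg; yeast extract 6.77 g; sorbitol 13.40 g; sodium bicarbonate 23.31 mL; tryptone 8.32 g

Scale factor relative to 1 L: 0.498.
ferric chloride hexahydrate: 0.544 mmol/L × 270.3 mg/mmol × 0.498 L = 73.23 mg
ferrous sulfate heptahydrate: 0.12 mmol/L × 278 mg/mmol × 0.498 L = 16.61 mg
yeast extract: 13.6 g/L × 0.498 L = 6.77 g
sorbitol: 26.9 g/L × 0.498 L = 13.40 g
sodium bicarbonate: dilute stock: 46.8 mM × 498 mL ÷ 1000 mM = 23.31 mL
tryptone: 16.7 g/L × 0.498 L = 8.32 g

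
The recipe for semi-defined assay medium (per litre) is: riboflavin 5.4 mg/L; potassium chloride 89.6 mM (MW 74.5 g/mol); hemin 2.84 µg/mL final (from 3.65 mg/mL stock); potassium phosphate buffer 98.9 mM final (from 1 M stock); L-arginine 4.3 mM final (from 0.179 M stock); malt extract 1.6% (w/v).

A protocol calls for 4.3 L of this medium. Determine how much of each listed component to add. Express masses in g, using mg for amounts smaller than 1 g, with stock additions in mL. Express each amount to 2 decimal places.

Working volume: 4.3 L.
riboflavin: 5.4 mg/L × 4.3 L = 23.22 mg
potassium chloride: 89.6 mmol/L × 74.5 g/mol × 4.3 L ÷ 1000 = 28.70 g
hemin: V = C2·V2/C1 = 2.84 µg/mL × 4300 mL ÷ 3650 µg/mL = 3.35 mL
potassium phosphate buffer: dilute stock: 98.9 mM × 4300 mL ÷ 1000 mM = 425.27 mL
L-arginine: dilute stock: 4.3 mM × 4300 mL ÷ 179 mM = 103.30 mL
malt extract: 1.6% w/v = 16 g/L → 16 × 4.3 L = 68.80 g

riboflavin 23.22 mg; potassium chloride 28.70 g; hemin 3.35 mL; potassium phosphate buffer 425.27 mL; L-arginine 103.30 mL; malt extract 68.80 g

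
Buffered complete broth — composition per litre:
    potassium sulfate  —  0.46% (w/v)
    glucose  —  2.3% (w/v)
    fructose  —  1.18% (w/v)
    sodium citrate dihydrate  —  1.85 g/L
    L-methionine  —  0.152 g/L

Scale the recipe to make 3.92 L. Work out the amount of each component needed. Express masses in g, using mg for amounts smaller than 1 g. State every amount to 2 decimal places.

potassium sulfate 18.03 g; glucose 90.16 g; fructose 46.26 g; sodium citrate dihydrate 7.25 g; L-methionine 595.84 mg

Working volume: 3.92 L.
potassium sulfate: 0.46% w/v = 4.6 g/L → 4.6 × 3.92 L = 18.03 g
glucose: 2.3% w/v = 23 g/L → 23 × 3.92 L = 90.16 g
fructose: 1.18% w/v = 11.8 g/L → 11.8 × 3.92 L = 46.26 g
sodium citrate dihydrate: 1.85 g/L × 3.92 L = 7.25 g
L-methionine: 0.152 g/L × 3.92 L = 0.59584 g = 595.84 mg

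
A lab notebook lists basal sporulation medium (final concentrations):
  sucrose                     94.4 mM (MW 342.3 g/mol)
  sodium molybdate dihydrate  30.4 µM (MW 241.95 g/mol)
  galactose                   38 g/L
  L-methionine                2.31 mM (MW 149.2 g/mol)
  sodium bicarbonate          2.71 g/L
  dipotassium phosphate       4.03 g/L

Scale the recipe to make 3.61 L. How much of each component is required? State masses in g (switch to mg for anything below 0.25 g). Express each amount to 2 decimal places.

sucrose 116.65 g; sodium molybdate dihydrate 26.55 mg; galactose 137.18 g; L-methionine 1.24 g; sodium bicarbonate 9.78 g; dipotassium phosphate 14.55 g

Scale factor relative to 1 L: 3.61.
sucrose: 94.4 mmol/L × 342.3 g/mol × 3.61 L ÷ 1000 = 116.65 g
sodium molybdate dihydrate: 30.4 µmol/L × 241.95 g/mol × 3.61 L ÷ 1000 = 26.55 mg
galactose: 38 g/L × 3.61 L = 137.18 g
L-methionine: 2.31 mmol/L × 149.2 g/mol × 3.61 L ÷ 1000 = 1.24 g
sodium bicarbonate: 2.71 g/L × 3.61 L = 9.78 g
dipotassium phosphate: 4.03 g/L × 3.61 L = 14.55 g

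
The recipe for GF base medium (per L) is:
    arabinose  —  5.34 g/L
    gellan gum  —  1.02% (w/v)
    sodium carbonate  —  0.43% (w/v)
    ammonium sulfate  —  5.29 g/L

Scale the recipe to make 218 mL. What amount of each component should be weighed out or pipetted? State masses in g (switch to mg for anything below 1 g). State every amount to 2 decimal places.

arabinose 1.16 g; gellan gum 2.22 g; sodium carbonate 937.40 mg; ammonium sulfate 1.15 g

Target volume = 218 mL = 0.218 L.
arabinose: 5.34 g/L × 0.218 L = 1.16 g
gellan gum: 1.02 g per 100 mL × 218 mL ÷ 100 = 2.22 g
sodium carbonate: 0.43 g per 100 mL × 218 mL ÷ 100 = 0.9374 g = 937.40 mg
ammonium sulfate: 5.29 g/L × 0.218 L = 1.15 g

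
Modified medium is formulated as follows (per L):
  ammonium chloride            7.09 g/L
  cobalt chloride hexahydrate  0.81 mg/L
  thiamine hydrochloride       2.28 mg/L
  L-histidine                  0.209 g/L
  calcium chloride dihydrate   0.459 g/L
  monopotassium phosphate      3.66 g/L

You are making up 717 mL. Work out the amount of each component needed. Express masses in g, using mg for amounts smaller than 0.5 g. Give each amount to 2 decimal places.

Target volume = 717 mL = 0.717 L.
ammonium chloride: 7.09 g/L × 0.717 L = 5.08 g
cobalt chloride hexahydrate: 0.81 mg/L × 0.717 L = 0.58 mg
thiamine hydrochloride: 2.28 mg/L × 0.717 L = 1.63 mg
L-histidine: 0.209 g/L × 0.717 L = 0.149853 g = 149.85 mg
calcium chloride dihydrate: 0.459 g/L × 0.717 L = 0.329103 g = 329.10 mg
monopotassium phosphate: 3.66 g/L × 0.717 L = 2.62 g

ammonium chloride 5.08 g; cobalt chloride hexahydrate 0.58 mg; thiamine hydrochloride 1.63 mg; L-histidine 149.85 mg; calcium chloride dihydrate 329.10 mg; monopotassium phosphate 2.62 g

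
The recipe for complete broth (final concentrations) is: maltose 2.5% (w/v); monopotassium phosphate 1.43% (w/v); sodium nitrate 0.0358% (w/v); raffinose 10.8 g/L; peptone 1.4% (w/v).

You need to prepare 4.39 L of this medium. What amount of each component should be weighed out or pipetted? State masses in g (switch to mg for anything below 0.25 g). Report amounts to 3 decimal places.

Working volume: 4.39 L.
maltose: 2.5% w/v = 25 g/L → 25 × 4.39 L = 109.750 g
monopotassium phosphate: 1.43 g per 100 mL × 4390 mL ÷ 100 = 62.777 g
sodium nitrate: 0.0358 g per 100 mL × 4390 mL ÷ 100 = 1.572 g
raffinose: 10.8 g/L × 4.39 L = 47.412 g
peptone: 1.4 g per 100 mL × 4390 mL ÷ 100 = 61.460 g

maltose 109.750 g; monopotassium phosphate 62.777 g; sodium nitrate 1.572 g; raffinose 47.412 g; peptone 61.460 g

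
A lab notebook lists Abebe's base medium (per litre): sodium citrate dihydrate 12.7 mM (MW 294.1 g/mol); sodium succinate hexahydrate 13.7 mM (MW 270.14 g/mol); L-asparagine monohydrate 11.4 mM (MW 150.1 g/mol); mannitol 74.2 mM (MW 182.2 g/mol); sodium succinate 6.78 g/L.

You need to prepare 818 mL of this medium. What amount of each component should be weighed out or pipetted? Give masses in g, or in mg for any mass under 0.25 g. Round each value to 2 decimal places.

sodium citrate dihydrate 3.06 g; sodium succinate hexahydrate 3.03 g; L-asparagine monohydrate 1.40 g; mannitol 11.06 g; sodium succinate 5.55 g

Scale factor relative to 1 L: 0.818.
sodium citrate dihydrate: 12.7 mmol/L × 294.1 g/mol × 0.818 L ÷ 1000 = 3.06 g
sodium succinate hexahydrate: 13.7 mmol/L × 270.14 g/mol × 0.818 L ÷ 1000 = 3.03 g
L-asparagine monohydrate: 11.4 mmol/L × 150.1 g/mol × 0.818 L ÷ 1000 = 1.40 g
mannitol: 74.2 mmol/L × 182.2 g/mol × 0.818 L ÷ 1000 = 11.06 g
sodium succinate: 6.78 g/L × 0.818 L = 5.55 g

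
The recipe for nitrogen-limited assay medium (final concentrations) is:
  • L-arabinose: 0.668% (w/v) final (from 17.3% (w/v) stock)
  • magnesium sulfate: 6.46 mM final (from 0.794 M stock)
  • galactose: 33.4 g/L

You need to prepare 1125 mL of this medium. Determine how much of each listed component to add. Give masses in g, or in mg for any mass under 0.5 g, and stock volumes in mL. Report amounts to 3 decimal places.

Working volume: 1125 mL = 1.125 L.
L-arabinose: dilute stock: 0.668% ÷ 17.3% × 1125 mL = 43.439 mL
magnesium sulfate: C1V1 = C2V2 → 6.46 mM × 1125 mL ÷ 794 mM = 9.153 mL
galactose: 33.4 g/L × 1.125 L = 37.575 g

L-arabinose 43.439 mL; magnesium sulfate 9.153 mL; galactose 37.575 g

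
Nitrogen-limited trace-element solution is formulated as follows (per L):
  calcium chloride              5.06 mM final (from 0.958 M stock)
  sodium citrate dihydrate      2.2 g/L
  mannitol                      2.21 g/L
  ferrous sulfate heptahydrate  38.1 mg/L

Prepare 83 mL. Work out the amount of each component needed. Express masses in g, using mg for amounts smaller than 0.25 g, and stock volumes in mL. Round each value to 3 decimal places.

calcium chloride 0.438 mL; sodium citrate dihydrate 182.600 mg; mannitol 183.430 mg; ferrous sulfate heptahydrate 3.162 mg

Target volume = 83 mL = 0.083 L.
calcium chloride: dilute stock: 5.06 mM × 83 mL ÷ 958 mM = 0.438 mL
sodium citrate dihydrate: 2.2 g/L × 0.083 L = 0.1826 g = 182.600 mg
mannitol: 2.21 g/L × 0.083 L = 0.18343 g = 183.430 mg
ferrous sulfate heptahydrate: 38.1 mg/L × 0.083 L = 3.162 mg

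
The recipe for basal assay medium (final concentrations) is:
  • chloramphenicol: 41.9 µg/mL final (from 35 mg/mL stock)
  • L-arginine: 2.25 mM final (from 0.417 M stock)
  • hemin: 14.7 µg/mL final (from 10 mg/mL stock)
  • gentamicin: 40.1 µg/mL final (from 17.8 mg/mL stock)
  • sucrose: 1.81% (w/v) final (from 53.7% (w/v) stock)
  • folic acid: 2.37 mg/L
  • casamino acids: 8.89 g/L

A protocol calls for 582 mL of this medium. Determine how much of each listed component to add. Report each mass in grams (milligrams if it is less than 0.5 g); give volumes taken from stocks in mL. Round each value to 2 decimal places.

chloramphenicol 0.70 mL; L-arginine 3.14 mL; hemin 0.86 mL; gentamicin 1.31 mL; sucrose 19.62 mL; folic acid 1.38 mg; casamino acids 5.17 g

Working volume: 582 mL = 0.582 L.
chloramphenicol: V = C2·V2/C1 = 41.9 µg/mL × 582 mL ÷ 35000 µg/mL = 0.70 mL
L-arginine: C1V1 = C2V2 → 2.25 mM × 582 mL ÷ 417 mM = 3.14 mL
hemin: C1V1 = C2V2 → 14.7 µg/mL × 582 mL ÷ 10000 µg/mL = 0.86 mL
gentamicin: C1V1 = C2V2 → 40.1 µg/mL × 582 mL ÷ 17800 µg/mL = 1.31 mL
sucrose: dilute stock: 1.81% ÷ 53.7% × 582 mL = 19.62 mL
folic acid: 2.37 mg/L × 0.582 L = 1.38 mg
casamino acids: 8.89 g/L × 0.582 L = 5.17 g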